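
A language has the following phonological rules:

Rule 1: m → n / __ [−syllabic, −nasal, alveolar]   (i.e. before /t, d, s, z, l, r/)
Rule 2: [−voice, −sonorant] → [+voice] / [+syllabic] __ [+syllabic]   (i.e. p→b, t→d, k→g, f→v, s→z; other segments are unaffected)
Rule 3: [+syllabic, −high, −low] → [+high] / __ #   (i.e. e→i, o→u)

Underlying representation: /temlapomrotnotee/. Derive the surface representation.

tenlabonrotnodei

Rule 1 (nasal place assimilation): /m/ precedes the alveolar consonant /l/, so it assimilates in place to [n]. /m/ precedes the alveolar consonant /r/, so it assimilates in place to [n]. /temlapomrotnotee/ → tenlaponrotnotee.
Rule 2 (intervocalic voicing): /p/ is a voiceless obstruent between vowels /a/ and /o/, so it voices to [b]. /t/ is a voiceless obstruent between vowels /o/ and /e/, so it voices to [d]. /tenlaponrotnotee/ → tenlabonrotnodee.
Rule 3 (final vowel raising): /e/ is a mid vowel in word-final position, so it raises to [i]. /tenlabonrotnodee/ → tenlabonrotnodei.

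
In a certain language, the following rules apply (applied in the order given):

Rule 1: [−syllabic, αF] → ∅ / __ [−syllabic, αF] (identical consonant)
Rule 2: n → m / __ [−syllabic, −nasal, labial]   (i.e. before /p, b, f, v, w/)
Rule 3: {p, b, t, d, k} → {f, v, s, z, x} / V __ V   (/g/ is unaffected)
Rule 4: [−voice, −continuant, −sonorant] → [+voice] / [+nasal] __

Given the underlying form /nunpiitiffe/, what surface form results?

Rule 1 (degemination): /ff/ is a geminate; the first /f/ deletes. /nunpiitiffe/ → nunpiitife.
Rule 2 (nasal place assimilation): /n/ precedes the labial consonant /p/, so it assimilates in place to [m]. /nunpiitife/ → numpiitife.
Rule 3 (intervocalic spirantization): /t/ is a stop between vowels /i/ and /i/, so it spirantizes to the fricative [s]. /numpiitife/ → numpiisife.
Rule 4 (post-nasal voicing): /p/ is a voiceless stop immediately after the nasal /m/, so it voices to [b]. /numpiisife/ → numbiisife.

numbiisife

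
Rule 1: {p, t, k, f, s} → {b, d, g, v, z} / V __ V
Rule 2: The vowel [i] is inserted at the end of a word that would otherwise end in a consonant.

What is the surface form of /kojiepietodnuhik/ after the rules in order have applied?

kojiebiedodnuhiki

Rule 1 (intervocalic voicing): /p/ is a voiceless obstruent between vowels /e/ and /i/, so it voices to [b]. /t/ is a voiceless obstruent between vowels /e/ and /o/, so it voices to [d]. /kojiepietodnuhik/ → kojiebiedodnuhik.
Rule 2 (final i-epenthesis): the form ends in the consonant /k/, so [i] is inserted word-finally. /kojiebiedodnuhik/ → kojiebiedodnuhiki.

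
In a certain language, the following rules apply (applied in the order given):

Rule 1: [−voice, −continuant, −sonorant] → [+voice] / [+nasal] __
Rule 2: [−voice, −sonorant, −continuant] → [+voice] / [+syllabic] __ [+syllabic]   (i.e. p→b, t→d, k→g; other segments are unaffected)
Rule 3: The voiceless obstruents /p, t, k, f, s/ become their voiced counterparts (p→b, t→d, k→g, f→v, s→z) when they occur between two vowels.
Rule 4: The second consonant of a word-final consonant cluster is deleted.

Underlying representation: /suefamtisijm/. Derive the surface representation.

Rule 1 (post-nasal voicing): /t/ is a voiceless stop immediately after the nasal /m/, so it voices to [d]. /suefamtisijm/ → suefamdisijm.
Rule 2 (intervocalic voicing): no segment meets the environment; /suefamdisijm/ is unchanged.
Rule 3 (intervocalic voicing): /f/ is a voiceless obstruent between vowels /e/ and /a/, so it voices to [v]. /s/ is a voiceless obstruent between vowels /i/ and /i/, so it voices to [z]. /suefamdisijm/ → suevamdizijm.
Rule 4 (final cluster simplification): /m/ is the second consonant of a word-final cluster /jm/, so it deletes. /suevamdizijm/ → suevamdizij.

suevamdizij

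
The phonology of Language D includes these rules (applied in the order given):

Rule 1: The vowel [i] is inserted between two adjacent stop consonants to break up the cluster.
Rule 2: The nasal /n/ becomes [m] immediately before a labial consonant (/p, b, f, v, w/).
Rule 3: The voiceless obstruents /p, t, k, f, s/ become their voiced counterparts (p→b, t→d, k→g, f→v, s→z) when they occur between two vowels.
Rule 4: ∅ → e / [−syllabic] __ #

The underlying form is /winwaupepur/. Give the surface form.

wimwaubebure

Rule 1 (stop-cluster i-epenthesis): no segment meets the environment; /winwaupepur/ is unchanged.
Rule 2 (nasal place assimilation): /n/ precedes the labial consonant /w/, so it assimilates in place to [m]. /winwaupepur/ → wimwaupepur.
Rule 3 (intervocalic voicing): /p/ is a voiceless obstruent between vowels /u/ and /e/, so it voices to [b]. /p/ is a voiceless obstruent between vowels /e/ and /u/, so it voices to [b]. /wimwaupepur/ → wimwaubebur.
Rule 4 (final e-epenthesis): the form ends in the consonant /r/, so [e] is inserted word-finally. /wimwaubebur/ → wimwaubebure.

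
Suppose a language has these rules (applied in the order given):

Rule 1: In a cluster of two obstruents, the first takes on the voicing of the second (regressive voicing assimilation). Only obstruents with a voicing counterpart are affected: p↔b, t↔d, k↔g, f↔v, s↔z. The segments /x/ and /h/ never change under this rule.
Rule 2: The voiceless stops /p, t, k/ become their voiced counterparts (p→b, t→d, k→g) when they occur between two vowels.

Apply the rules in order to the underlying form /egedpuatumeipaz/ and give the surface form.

Rule 1 (regressive voicing assimilation): /d/ precedes the voiceless obstruent /p/, so it devoices to [t] by assimilation. /egedpuatumeipaz/ → egetpuatumeipaz.
Rule 2 (intervocalic voicing): /t/ is a voiceless stop between vowels /a/ and /u/, so it voices to [d]. /p/ is a voiceless stop between vowels /i/ and /a/, so it voices to [b]. /egetpuatumeipaz/ → egetpuadumeibaz.

egetpuadumeibaz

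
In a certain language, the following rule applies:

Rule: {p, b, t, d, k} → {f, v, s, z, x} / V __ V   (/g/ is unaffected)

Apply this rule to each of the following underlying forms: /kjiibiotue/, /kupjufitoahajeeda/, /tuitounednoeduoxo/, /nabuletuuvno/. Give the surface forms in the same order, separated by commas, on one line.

kjiiviosue, kupjufisoahajeeza, tuisounednoezuoxo, navulesuuvno

/kjiibiotue/: /b/ is a stop between vowels /i/ and /i/, so it spirantizes to the fricative [v]. /t/ is a stop between vowels /o/ and /u/, so it spirantizes to the fricative [s]. → [kjiiviosue].
/kupjufitoahajeeda/: /t/ is a stop between vowels /i/ and /o/, so it spirantizes to the fricative [s]. /d/ is a stop between vowels /e/ and /a/, so it spirantizes to the fricative [z]. → [kupjufisoahajeeza].
/tuitounednoeduoxo/: /t/ is a stop between vowels /i/ and /o/, so it spirantizes to the fricative [s]. /d/ is a stop between vowels /e/ and /u/, so it spirantizes to the fricative [z]. → [tuisounednoezuoxo].
/nabuletuuvno/: /b/ is a stop between vowels /a/ and /u/, so it spirantizes to the fricative [v]. /t/ is a stop between vowels /e/ and /u/, so it spirantizes to the fricative [s]. → [navulesuuvno].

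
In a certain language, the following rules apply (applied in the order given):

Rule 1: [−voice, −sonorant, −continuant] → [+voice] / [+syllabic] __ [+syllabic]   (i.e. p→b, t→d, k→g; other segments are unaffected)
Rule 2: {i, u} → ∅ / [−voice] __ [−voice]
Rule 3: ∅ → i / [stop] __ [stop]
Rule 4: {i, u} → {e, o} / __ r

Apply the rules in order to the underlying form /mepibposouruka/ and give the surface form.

Rule 1 (intervocalic voicing): /p/ is a voiceless stop between vowels /e/ and /i/, so it voices to [b]. /k/ is a voiceless stop between vowels /u/ and /a/, so it voices to [g]. /mepibposouruka/ → mebibposouruga.
Rule 2 (high vowel syncope): no segment meets the environment; /mebibposouruga/ is unchanged.
Rule 3 (stop-cluster i-epenthesis): /b/ and /p/ form a stop–stop cluster, so [i] is inserted between them. /mebibposouruga/ → mebibiposouruga.
Rule 4 (pre-rhotic lowering): /u/ is a high vowel immediately before /r/, so it lowers to [o]. /mebibiposouruga/ → mebibiposooruga.

mebibiposooruga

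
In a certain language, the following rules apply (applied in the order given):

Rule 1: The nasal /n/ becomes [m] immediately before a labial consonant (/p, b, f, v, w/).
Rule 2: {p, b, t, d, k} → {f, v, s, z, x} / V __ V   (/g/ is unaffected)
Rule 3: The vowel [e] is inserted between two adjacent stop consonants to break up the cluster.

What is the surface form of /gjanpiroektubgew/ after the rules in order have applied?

gjampiroeketubegew

Rule 1 (nasal place assimilation): /n/ precedes the labial consonant /p/, so it assimilates in place to [m]. /gjanpiroektubgew/ → gjampiroektubgew.
Rule 2 (intervocalic spirantization): no segment meets the environment; /gjampiroektubgew/ is unchanged.
Rule 3 (stop-cluster e-epenthesis): /k/ and /t/ form a stop–stop cluster, so [e] is inserted between them. /b/ and /g/ form a stop–stop cluster, so [e] is inserted between them. /gjampiroektubgew/ → gjampiroeketubegew.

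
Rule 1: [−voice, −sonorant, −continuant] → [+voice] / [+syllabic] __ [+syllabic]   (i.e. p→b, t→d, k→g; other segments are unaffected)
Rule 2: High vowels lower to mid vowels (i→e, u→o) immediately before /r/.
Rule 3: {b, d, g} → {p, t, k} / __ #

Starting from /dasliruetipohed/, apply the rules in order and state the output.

Rule 1 (intervocalic voicing): /t/ is a voiceless stop between vowels /e/ and /i/, so it voices to [d]. /p/ is a voiceless stop between vowels /i/ and /o/, so it voices to [b]. /dasliruetipohed/ → dasliruedibohed.
Rule 2 (pre-rhotic lowering): /i/ is a high vowel immediately before /r/, so it lowers to [e]. /dasliruedibohed/ → dasleruedibohed.
Rule 3 (final devoicing): /d/ is a voiced stop in word-final position, so it devoices to [t]. /dasleruedibohed/ → dasleruedibohet.

dasleruedibohet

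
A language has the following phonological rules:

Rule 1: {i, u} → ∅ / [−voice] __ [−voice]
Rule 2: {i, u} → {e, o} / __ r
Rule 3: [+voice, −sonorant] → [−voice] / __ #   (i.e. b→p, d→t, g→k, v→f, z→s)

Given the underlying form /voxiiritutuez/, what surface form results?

Rule 1 (high vowel syncope): /u/ is a high vowel flanked by voiceless consonants /t/ and /t/, so it deletes. /voxiiritutuez/ → voxiirittuez.
Rule 2 (pre-rhotic lowering): /i/ is a high vowel immediately before /r/, so it lowers to [e]. /voxiirittuez/ → voxierittuez.
Rule 3 (final devoicing): /z/ is a voiced obstruent in word-final position, so it devoices to [s]. /voxierittuez/ → voxierittues.

voxierittues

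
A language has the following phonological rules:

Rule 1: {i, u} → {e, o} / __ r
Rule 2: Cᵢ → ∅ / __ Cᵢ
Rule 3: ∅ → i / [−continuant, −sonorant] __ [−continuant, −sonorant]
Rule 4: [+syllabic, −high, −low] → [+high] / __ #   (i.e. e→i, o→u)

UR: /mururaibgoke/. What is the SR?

mororaibigoki

Rule 1 (pre-rhotic lowering): /u/ is a high vowel immediately before /r/, so it lowers to [o]. /u/ is a high vowel immediately before /r/, so it lowers to [o]. /mururaibgoke/ → mororaibgoke.
Rule 2 (degemination): no segment meets the environment; /mororaibgoke/ is unchanged.
Rule 3 (stop-cluster i-epenthesis): /b/ and /g/ form a stop–stop cluster, so [i] is inserted between them. /mororaibgoke/ → mororaibigoke.
Rule 4 (final vowel raising): /e/ is a mid vowel in word-final position, so it raises to [i]. /mororaibigoke/ → mororaibigoki.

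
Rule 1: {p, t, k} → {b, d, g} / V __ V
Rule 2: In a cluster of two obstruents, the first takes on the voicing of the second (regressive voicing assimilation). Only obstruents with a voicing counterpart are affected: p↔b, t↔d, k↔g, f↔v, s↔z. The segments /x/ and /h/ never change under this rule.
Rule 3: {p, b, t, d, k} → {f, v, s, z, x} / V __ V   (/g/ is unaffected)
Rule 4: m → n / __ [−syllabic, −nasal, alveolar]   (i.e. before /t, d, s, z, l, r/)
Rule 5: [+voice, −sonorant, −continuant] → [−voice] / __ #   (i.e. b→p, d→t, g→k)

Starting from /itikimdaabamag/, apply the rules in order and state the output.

Rule 1 (intervocalic voicing): /t/ is a voiceless stop between vowels /i/ and /i/, so it voices to [d]. /k/ is a voiceless stop between vowels /i/ and /i/, so it voices to [g]. /itikimdaabamag/ → idigimdaabamag.
Rule 2 (regressive voicing assimilation): no segment meets the environment; /idigimdaabamag/ is unchanged.
Rule 3 (intervocalic spirantization): /d/ is a stop between vowels /i/ and /i/, so it spirantizes to the fricative [z]. /b/ is a stop between vowels /a/ and /a/, so it spirantizes to the fricative [v]. /idigimdaabamag/ → izigimdaavamag.
Rule 4 (nasal place assimilation): /m/ precedes the alveolar consonant /d/, so it assimilates in place to [n]. /izigimdaavamag/ → izigindaavamag.
Rule 5 (final devoicing): /g/ is a voiced stop in word-final position, so it devoices to [k]. /izigindaavamag/ → izigindaavamak.

izigindaavamak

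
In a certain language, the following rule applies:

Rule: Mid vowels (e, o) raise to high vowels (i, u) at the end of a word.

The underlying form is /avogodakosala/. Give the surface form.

avogodakosala

No segment of /avogodakosala/ meets the structural description of the rule, so the form surfaces unchanged.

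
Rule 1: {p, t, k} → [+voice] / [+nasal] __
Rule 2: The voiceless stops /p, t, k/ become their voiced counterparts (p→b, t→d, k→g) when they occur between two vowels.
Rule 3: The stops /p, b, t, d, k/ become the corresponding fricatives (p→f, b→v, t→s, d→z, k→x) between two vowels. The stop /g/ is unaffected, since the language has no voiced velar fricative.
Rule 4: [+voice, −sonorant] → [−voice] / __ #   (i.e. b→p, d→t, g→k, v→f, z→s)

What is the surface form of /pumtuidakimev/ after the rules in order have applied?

pumduizagimef

Rule 1 (post-nasal voicing): /t/ is a voiceless stop immediately after the nasal /m/, so it voices to [d]. /pumtuidakimev/ → pumduidakimev.
Rule 2 (intervocalic voicing): /k/ is a voiceless stop between vowels /a/ and /i/, so it voices to [g]. /pumduidakimev/ → pumduidagimev.
Rule 3 (intervocalic spirantization): /d/ is a stop between vowels /i/ and /a/, so it spirantizes to the fricative [z]. /pumduidagimev/ → pumduizagimev.
Rule 4 (final devoicing): /v/ is a voiced obstruent in word-final position, so it devoices to [f]. /pumduizagimev/ → pumduizagimef.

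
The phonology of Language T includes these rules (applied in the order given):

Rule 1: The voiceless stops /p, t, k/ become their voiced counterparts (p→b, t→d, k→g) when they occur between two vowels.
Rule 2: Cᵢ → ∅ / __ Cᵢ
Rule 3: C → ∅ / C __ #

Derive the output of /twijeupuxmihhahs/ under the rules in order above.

Rule 1 (intervocalic voicing): /p/ is a voiceless stop between vowels /u/ and /u/, so it voices to [b]. /twijeupuxmihhahs/ → twijeubuxmihhahs.
Rule 2 (degemination): /hh/ is a geminate; the first /h/ deletes. /twijeubuxmihhahs/ → twijeubuxmihahs.
Rule 3 (final cluster simplification): /s/ is the second consonant of a word-final cluster /hs/, so it deletes. /twijeubuxmihahs/ → twijeubuxmihah.

twijeubuxmihah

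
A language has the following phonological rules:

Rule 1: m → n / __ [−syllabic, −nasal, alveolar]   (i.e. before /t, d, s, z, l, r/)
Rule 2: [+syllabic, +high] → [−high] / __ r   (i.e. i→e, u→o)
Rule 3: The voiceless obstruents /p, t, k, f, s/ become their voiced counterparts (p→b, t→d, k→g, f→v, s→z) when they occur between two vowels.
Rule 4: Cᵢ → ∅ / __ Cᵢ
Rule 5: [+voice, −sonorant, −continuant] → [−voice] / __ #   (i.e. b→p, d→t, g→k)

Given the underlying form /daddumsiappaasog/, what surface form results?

dadunsiapaazok

Rule 1 (nasal place assimilation): /m/ precedes the alveolar consonant /s/, so it assimilates in place to [n]. /daddumsiappaasog/ → daddunsiappaasog.
Rule 2 (pre-rhotic lowering): no segment meets the environment; /daddunsiappaasog/ is unchanged.
Rule 3 (intervocalic voicing): /s/ is a voiceless obstruent between vowels /a/ and /o/, so it voices to [z]. /daddunsiappaasog/ → daddunsiappaazog.
Rule 4 (degemination): /dd/ is a geminate; the first /d/ deletes. /pp/ is a geminate; the first /p/ deletes. /daddunsiappaazog/ → dadunsiapaazog.
Rule 5 (final devoicing): /g/ is a voiced stop in word-final position, so it devoices to [k]. /dadunsiapaazog/ → dadunsiapaazok.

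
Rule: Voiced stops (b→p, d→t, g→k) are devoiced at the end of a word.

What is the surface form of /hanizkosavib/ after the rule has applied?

hanizkosavip

/b/ is a voiced stop in word-final position, so it devoices to [p].
Surface form: [hanizkosavip].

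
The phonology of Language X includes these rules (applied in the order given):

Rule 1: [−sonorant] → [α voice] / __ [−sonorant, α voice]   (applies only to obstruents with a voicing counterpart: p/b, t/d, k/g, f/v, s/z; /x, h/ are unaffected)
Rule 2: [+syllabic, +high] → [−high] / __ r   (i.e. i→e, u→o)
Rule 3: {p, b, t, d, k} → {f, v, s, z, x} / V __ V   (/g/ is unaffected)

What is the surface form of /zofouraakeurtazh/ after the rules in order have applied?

zofooraaxeortash

Rule 1 (regressive voicing assimilation): /z/ precedes the voiceless obstruent /h/, so it devoices to [s] by assimilation. /zofouraakeurtazh/ → zofouraakeurtash.
Rule 2 (pre-rhotic lowering): /u/ is a high vowel immediately before /r/, so it lowers to [o]. /u/ is a high vowel immediately before /r/, so it lowers to [o]. /zofouraakeurtash/ → zofooraakeortash.
Rule 3 (intervocalic spirantization): /k/ is a stop between vowels /a/ and /e/, so it spirantizes to the fricative [x]. /zofooraakeortash/ → zofooraaxeortash.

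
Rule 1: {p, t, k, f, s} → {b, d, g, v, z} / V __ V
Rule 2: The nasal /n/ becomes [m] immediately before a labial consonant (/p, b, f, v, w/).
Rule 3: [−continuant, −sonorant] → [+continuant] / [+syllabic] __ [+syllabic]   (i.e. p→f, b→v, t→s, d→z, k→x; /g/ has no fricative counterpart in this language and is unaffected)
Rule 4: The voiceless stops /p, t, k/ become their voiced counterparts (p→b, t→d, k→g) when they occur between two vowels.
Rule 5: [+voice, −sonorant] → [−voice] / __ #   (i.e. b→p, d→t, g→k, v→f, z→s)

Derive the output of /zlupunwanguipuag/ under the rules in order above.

zluvumwanguivuak

Rule 1 (intervocalic voicing): /p/ is a voiceless obstruent between vowels /u/ and /u/, so it voices to [b]. /p/ is a voiceless obstruent between vowels /i/ and /u/, so it voices to [b]. /zlupunwanguipuag/ → zlubunwanguibuag.
Rule 2 (nasal place assimilation): /n/ precedes the labial consonant /w/, so it assimilates in place to [m]. /zlubunwanguibuag/ → zlubumwanguibuag.
Rule 3 (intervocalic spirantization): /b/ is a stop between vowels /u/ and /u/, so it spirantizes to the fricative [v]. /b/ is a stop between vowels /i/ and /u/, so it spirantizes to the fricative [v]. /zlubumwanguibuag/ → zluvumwanguivuag.
Rule 4 (intervocalic voicing): no segment meets the environment; /zluvumwanguivuag/ is unchanged.
Rule 5 (final devoicing): /g/ is a voiced obstruent in word-final position, so it devoices to [k]. /zluvumwanguivuag/ → zluvumwanguivuak.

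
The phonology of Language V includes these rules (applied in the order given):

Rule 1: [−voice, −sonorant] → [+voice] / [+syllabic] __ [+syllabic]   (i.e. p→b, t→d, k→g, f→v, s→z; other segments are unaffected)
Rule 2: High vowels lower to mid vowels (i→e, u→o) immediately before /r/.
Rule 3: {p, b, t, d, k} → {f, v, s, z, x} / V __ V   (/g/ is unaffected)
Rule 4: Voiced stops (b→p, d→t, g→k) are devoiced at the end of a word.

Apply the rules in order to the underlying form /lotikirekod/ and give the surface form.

Rule 1 (intervocalic voicing): /t/ is a voiceless obstruent between vowels /o/ and /i/, so it voices to [d]. /k/ is a voiceless obstruent between vowels /i/ and /i/, so it voices to [g]. /k/ is a voiceless obstruent between vowels /e/ and /o/, so it voices to [g]. /lotikirekod/ → lodigiregod.
Rule 2 (pre-rhotic lowering): /i/ is a high vowel immediately before /r/, so it lowers to [e]. /lodigiregod/ → lodigeregod.
Rule 3 (intervocalic spirantization): /d/ is a stop between vowels /o/ and /i/, so it spirantizes to the fricative [z]. /lodigeregod/ → lozigeregod.
Rule 4 (final devoicing): /d/ is a voiced stop in word-final position, so it devoices to [t]. /lozigeregod/ → lozigeregot.

lozigeregot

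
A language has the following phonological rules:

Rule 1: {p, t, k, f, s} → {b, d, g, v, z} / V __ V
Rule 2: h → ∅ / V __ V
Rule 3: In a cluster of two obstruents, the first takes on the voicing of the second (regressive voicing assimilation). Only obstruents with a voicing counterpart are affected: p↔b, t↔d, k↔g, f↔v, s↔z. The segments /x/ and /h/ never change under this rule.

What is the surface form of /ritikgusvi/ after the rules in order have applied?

ridigguzvi

Rule 1 (intervocalic voicing): /t/ is a voiceless obstruent between vowels /i/ and /i/, so it voices to [d]. /ritikgusvi/ → ridikgusvi.
Rule 2 (intervocalic h-deletion): no segment meets the environment; /ridikgusvi/ is unchanged.
Rule 3 (regressive voicing assimilation): /k/ precedes the voiced obstruent /g/, so it voices to [g] by assimilation. /s/ precedes the voiced obstruent /v/, so it voices to [z] by assimilation. /ridikgusvi/ → ridigguzvi.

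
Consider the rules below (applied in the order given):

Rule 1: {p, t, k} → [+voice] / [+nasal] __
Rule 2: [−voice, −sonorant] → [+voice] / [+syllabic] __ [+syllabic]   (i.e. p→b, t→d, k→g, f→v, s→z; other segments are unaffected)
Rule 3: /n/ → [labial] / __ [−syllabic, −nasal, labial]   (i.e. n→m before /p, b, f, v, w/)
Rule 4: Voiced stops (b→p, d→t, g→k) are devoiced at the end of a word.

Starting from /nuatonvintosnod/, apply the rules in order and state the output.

Rule 1 (post-nasal voicing): /t/ is a voiceless stop immediately after the nasal /n/, so it voices to [d]. /nuatonvintosnod/ → nuatonvindosnod.
Rule 2 (intervocalic voicing): /t/ is a voiceless obstruent between vowels /a/ and /o/, so it voices to [d]. /nuatonvindosnod/ → nuadonvindosnod.
Rule 3 (nasal place assimilation): /n/ precedes the labial consonant /v/, so it assimilates in place to [m]. /nuadonvindosnod/ → nuadomvindosnod.
Rule 4 (final devoicing): /d/ is a voiced stop in word-final position, so it devoices to [t]. /nuadomvindosnod/ → nuadomvindosnot.

nuadomvindosnot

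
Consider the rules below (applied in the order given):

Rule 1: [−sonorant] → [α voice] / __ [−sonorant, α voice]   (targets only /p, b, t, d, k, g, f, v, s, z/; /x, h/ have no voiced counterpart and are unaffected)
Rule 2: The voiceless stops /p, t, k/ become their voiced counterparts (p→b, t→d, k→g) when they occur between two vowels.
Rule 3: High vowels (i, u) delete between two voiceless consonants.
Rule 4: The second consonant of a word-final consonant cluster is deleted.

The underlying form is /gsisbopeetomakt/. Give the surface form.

ksizbobeedomak

Rule 1 (regressive voicing assimilation): /g/ precedes the voiceless obstruent /s/, so it devoices to [k] by assimilation. /s/ precedes the voiced obstruent /b/, so it voices to [z] by assimilation. /gsisbopeetomakt/ → ksizbopeetomakt.
Rule 2 (intervocalic voicing): /p/ is a voiceless stop between vowels /o/ and /e/, so it voices to [b]. /t/ is a voiceless stop between vowels /e/ and /o/, so it voices to [d]. /ksizbopeetomakt/ → ksizbobeedomakt.
Rule 3 (high vowel syncope): no segment meets the environment; /ksizbobeedomakt/ is unchanged.
Rule 4 (final cluster simplification): /t/ is the second consonant of a word-final cluster /kt/, so it deletes. /ksizbobeedomakt/ → ksizbobeedomak.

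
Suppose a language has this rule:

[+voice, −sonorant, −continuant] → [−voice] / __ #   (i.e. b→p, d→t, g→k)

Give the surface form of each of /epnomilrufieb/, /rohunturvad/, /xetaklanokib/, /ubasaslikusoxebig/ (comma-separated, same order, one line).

/epnomilrufieb/: /b/ is a voiced stop in word-final position, so it devoices to [p]. → [epnomilrufiep].
/rohunturvad/: /d/ is a voiced stop in word-final position, so it devoices to [t]. → [rohunturvat].
/xetaklanokib/: /b/ is a voiced stop in word-final position, so it devoices to [p]. → [xetaklanokip].
/ubasaslikusoxebig/: /g/ is a voiced stop in word-final position, so it devoices to [k]. → [ubasaslikusoxebik].

epnomilrufiep, rohunturvat, xetaklanokip, ubasaslikusoxebik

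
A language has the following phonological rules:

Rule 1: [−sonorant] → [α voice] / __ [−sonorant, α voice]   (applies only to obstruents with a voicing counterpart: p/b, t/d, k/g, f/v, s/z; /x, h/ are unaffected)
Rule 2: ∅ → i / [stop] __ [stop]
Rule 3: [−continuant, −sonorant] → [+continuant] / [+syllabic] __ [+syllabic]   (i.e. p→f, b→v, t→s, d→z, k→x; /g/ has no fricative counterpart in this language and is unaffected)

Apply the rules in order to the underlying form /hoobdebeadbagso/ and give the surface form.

Rule 1 (regressive voicing assimilation): /g/ precedes the voiceless obstruent /s/, so it devoices to [k] by assimilation. /hoobdebeadbagso/ → hoobdebeadbakso.
Rule 2 (stop-cluster i-epenthesis): /b/ and /d/ form a stop–stop cluster, so [i] is inserted between them. /d/ and /b/ form a stop–stop cluster, so [i] is inserted between them. /hoobdebeadbakso/ → hoobidebeadibakso.
Rule 3 (intervocalic spirantization): /b/ is a stop between vowels /o/ and /i/, so it spirantizes to the fricative [v]. /d/ is a stop between vowels /i/ and /e/, so it spirantizes to the fricative [z]. /b/ is a stop between vowels /e/ and /e/, so it spirantizes to the fricative [v]. /d/ is a stop between vowels /a/ and /i/, so it spirantizes to the fricative [z]. /b/ is a stop between vowels /i/ and /a/, so it spirantizes to the fricative [v]. /hoobidebeadibakso/ → hoovizeveazivakso.

hoovizeveazivakso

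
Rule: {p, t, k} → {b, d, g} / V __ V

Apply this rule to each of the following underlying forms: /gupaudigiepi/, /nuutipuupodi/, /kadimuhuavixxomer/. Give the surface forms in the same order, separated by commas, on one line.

gubaudigiebi, nuudibuubodi, kadimuhuavixxomer

/gupaudigiepi/: /p/ is a voiceless stop between vowels /u/ and /a/, so it voices to [b]. /p/ is a voiceless stop between vowels /e/ and /i/, so it voices to [b]. → [gubaudigiebi].
/nuutipuupodi/: /t/ is a voiceless stop between vowels /u/ and /i/, so it voices to [d]. /p/ is a voiceless stop between vowels /i/ and /u/, so it voices to [b]. /p/ is a voiceless stop between vowels /u/ and /o/, so it voices to [b]. → [nuudibuubodi].
/kadimuhuavixxomer/: the rule's environment is not met; surfaces unchanged as [kadimuhuavixxomer].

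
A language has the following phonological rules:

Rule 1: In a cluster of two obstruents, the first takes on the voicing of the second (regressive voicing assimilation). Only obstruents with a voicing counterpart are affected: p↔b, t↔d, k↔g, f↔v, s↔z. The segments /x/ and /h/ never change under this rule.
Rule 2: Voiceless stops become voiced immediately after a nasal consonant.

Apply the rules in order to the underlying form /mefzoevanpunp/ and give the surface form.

mevzoevanbunb

Rule 1 (regressive voicing assimilation): /f/ precedes the voiced obstruent /z/, so it voices to [v] by assimilation. /mefzoevanpunp/ → mevzoevanpunp.
Rule 2 (post-nasal voicing): /p/ is a voiceless stop immediately after the nasal /n/, so it voices to [b]. /p/ is a voiceless stop immediately after the nasal /n/, so it voices to [b]. /mevzoevanpunp/ → mevzoevanbunb.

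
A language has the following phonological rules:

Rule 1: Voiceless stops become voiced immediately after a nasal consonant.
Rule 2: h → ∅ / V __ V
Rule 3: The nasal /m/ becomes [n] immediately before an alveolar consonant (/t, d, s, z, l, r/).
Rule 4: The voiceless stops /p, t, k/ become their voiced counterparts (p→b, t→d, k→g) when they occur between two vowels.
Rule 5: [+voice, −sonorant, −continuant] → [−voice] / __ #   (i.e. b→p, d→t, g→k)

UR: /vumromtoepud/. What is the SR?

vunrondoebut

Rule 1 (post-nasal voicing): /t/ is a voiceless stop immediately after the nasal /m/, so it voices to [d]. /vumromtoepud/ → vumromdoepud.
Rule 2 (intervocalic h-deletion): no segment meets the environment; /vumromdoepud/ is unchanged.
Rule 3 (nasal place assimilation): /m/ precedes the alveolar consonant /r/, so it assimilates in place to [n]. /m/ precedes the alveolar consonant /d/, so it assimilates in place to [n]. /vumromdoepud/ → vunrondoepud.
Rule 4 (intervocalic voicing): /p/ is a voiceless stop between vowels /e/ and /u/, so it voices to [b]. /vunrondoepud/ → vunrondoebud.
Rule 5 (final devoicing): /d/ is a voiced stop in word-final position, so it devoices to [t]. /vunrondoebud/ → vunrondoebut.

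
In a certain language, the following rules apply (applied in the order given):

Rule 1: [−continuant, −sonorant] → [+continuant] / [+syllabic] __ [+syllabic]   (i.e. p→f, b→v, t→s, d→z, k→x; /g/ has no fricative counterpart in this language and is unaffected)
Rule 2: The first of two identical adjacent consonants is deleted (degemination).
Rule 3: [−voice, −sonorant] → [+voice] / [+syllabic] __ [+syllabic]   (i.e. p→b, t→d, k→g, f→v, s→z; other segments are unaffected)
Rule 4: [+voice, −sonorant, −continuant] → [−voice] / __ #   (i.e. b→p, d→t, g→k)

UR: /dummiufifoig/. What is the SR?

Rule 1 (intervocalic spirantization): no segment meets the environment; /dummiufifoig/ is unchanged.
Rule 2 (degemination): /mm/ is a geminate; the first /m/ deletes. /dummiufifoig/ → dumiufifoig.
Rule 3 (intervocalic voicing): /f/ is a voiceless obstruent between vowels /u/ and /i/, so it voices to [v]. /f/ is a voiceless obstruent between vowels /i/ and /o/, so it voices to [v]. /dumiufifoig/ → dumiuvivoig.
Rule 4 (final devoicing): /g/ is a voiced stop in word-final position, so it devoices to [k]. /dumiuvivoig/ → dumiuvivoik.

dumiuvivoik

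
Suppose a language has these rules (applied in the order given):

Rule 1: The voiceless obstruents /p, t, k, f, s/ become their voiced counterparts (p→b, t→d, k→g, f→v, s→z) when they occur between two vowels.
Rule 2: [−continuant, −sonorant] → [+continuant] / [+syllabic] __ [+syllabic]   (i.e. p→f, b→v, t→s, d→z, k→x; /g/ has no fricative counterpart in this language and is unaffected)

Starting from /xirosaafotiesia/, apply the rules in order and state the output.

Rule 1 (intervocalic voicing): /s/ is a voiceless obstruent between vowels /o/ and /a/, so it voices to [z]. /f/ is a voiceless obstruent between vowels /a/ and /o/, so it voices to [v]. /t/ is a voiceless obstruent between vowels /o/ and /i/, so it voices to [d]. /s/ is a voiceless obstruent between vowels /e/ and /i/, so it voices to [z]. /xirosaafotiesia/ → xirozaavodiezia.
Rule 2 (intervocalic spirantization): /d/ is a stop between vowels /o/ and /i/, so it spirantizes to the fricative [z]. /xirozaavodiezia/ → xirozaavoziezia.

xirozaavoziezia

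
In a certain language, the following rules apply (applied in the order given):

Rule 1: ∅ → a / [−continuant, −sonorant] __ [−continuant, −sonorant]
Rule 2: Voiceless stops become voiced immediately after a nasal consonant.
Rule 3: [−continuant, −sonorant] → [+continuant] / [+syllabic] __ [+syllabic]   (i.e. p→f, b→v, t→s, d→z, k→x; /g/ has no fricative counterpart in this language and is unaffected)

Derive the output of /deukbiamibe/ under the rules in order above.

deuxaviamive

Rule 1 (stop-cluster a-epenthesis): /k/ and /b/ form a stop–stop cluster, so [a] is inserted between them. /deukbiamibe/ → deukabiamibe.
Rule 2 (post-nasal voicing): no segment meets the environment; /deukabiamibe/ is unchanged.
Rule 3 (intervocalic spirantization): /k/ is a stop between vowels /u/ and /a/, so it spirantizes to the fricative [x]. /b/ is a stop between vowels /a/ and /i/, so it spirantizes to the fricative [v]. /b/ is a stop between vowels /i/ and /e/, so it spirantizes to the fricative [v]. /deukabiamibe/ → deuxaviamive.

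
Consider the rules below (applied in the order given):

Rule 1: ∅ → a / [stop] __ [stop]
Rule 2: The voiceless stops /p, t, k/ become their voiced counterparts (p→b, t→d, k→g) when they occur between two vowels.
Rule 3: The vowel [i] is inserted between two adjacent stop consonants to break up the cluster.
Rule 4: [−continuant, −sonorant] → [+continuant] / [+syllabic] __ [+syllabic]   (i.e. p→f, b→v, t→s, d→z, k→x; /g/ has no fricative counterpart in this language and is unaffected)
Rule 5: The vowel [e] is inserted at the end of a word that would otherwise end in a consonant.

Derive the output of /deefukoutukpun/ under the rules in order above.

Rule 1 (stop-cluster a-epenthesis): /k/ and /p/ form a stop–stop cluster, so [a] is inserted between them. /deefukoutukpun/ → deefukoutukapun.
Rule 2 (intervocalic voicing): /k/ is a voiceless stop between vowels /u/ and /o/, so it voices to [g]. /t/ is a voiceless stop between vowels /u/ and /u/, so it voices to [d]. /k/ is a voiceless stop between vowels /u/ and /a/, so it voices to [g]. /p/ is a voiceless stop between vowels /a/ and /u/, so it voices to [b]. /deefukoutukapun/ → deefugoudugabun.
Rule 3 (stop-cluster i-epenthesis): no segment meets the environment; /deefugoudugabun/ is unchanged.
Rule 4 (intervocalic spirantization): /d/ is a stop between vowels /u/ and /u/, so it spirantizes to the fricative [z]. /b/ is a stop between vowels /a/ and /u/, so it spirantizes to the fricative [v]. /deefugoudugabun/ → deefugouzugavun.
Rule 5 (final e-epenthesis): the form ends in the consonant /n/, so [e] is inserted word-finally. /deefugouzugavun/ → deefugouzugavune.

deefugouzugavune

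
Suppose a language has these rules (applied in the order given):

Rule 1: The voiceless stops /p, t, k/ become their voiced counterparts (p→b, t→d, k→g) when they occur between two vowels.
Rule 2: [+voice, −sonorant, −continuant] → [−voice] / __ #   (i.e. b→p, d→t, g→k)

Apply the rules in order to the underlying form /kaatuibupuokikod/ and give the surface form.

kaaduibubuogigot

Rule 1 (intervocalic voicing): /t/ is a voiceless stop between vowels /a/ and /u/, so it voices to [d]. /p/ is a voiceless stop between vowels /u/ and /u/, so it voices to [b]. /k/ is a voiceless stop between vowels /o/ and /i/, so it voices to [g]. /k/ is a voiceless stop between vowels /i/ and /o/, so it voices to [g]. /kaatuibupuokikod/ → kaaduibubuogigod.
Rule 2 (final devoicing): /d/ is a voiced stop in word-final position, so it devoices to [t]. /kaaduibubuogigod/ → kaaduibubuogigot.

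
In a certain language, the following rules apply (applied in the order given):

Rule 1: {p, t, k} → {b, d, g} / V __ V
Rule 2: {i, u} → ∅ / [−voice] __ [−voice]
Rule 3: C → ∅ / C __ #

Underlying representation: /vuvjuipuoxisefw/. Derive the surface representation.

Rule 1 (intervocalic voicing): /p/ is a voiceless stop between vowels /i/ and /u/, so it voices to [b]. /vuvjuipuoxisefw/ → vuvjuibuoxisefw.
Rule 2 (high vowel syncope): /i/ is a high vowel flanked by voiceless consonants /x/ and /s/, so it deletes. /vuvjuibuoxisefw/ → vuvjuibuoxsefw.
Rule 3 (final cluster simplification): /w/ is the second consonant of a word-final cluster /fw/, so it deletes. /vuvjuibuoxsefw/ → vuvjuibuoxsef.

vuvjuibuoxsef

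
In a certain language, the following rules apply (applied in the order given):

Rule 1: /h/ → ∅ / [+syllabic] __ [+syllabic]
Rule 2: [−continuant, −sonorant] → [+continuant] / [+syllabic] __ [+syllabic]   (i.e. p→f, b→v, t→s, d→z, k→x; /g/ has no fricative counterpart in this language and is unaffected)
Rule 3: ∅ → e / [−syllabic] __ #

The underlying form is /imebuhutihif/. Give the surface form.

imevuusiife

Rule 1 (intervocalic h-deletion): /h/ occurs between vowels /u/ and /u/, so it deletes. /h/ occurs between vowels /i/ and /i/, so it deletes. /imebuhutihif/ → imebuutiif.
Rule 2 (intervocalic spirantization): /b/ is a stop between vowels /e/ and /u/, so it spirantizes to the fricative [v]. /t/ is a stop between vowels /u/ and /i/, so it spirantizes to the fricative [s]. /imebuutiif/ → imevuusiif.
Rule 3 (final e-epenthesis): the form ends in the consonant /f/, so [e] is inserted word-finally. /imevuusiif/ → imevuusiife.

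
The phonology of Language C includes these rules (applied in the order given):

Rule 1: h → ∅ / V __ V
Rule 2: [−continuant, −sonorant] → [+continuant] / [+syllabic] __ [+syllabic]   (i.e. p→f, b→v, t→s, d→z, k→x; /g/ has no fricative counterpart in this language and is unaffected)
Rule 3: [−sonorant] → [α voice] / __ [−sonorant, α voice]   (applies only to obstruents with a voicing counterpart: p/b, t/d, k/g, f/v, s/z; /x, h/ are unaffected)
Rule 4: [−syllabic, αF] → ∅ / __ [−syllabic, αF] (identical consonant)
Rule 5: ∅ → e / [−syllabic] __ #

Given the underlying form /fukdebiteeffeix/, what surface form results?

Rule 1 (intervocalic h-deletion): no segment meets the environment; /fukdebiteeffeix/ is unchanged.
Rule 2 (intervocalic spirantization): /b/ is a stop between vowels /e/ and /i/, so it spirantizes to the fricative [v]. /t/ is a stop between vowels /i/ and /e/, so it spirantizes to the fricative [s]. /fukdebiteeffeix/ → fukdeviseeffeix.
Rule 3 (regressive voicing assimilation): /k/ precedes the voiced obstruent /d/, so it voices to [g] by assimilation. /fukdeviseeffeix/ → fugdeviseeffeix.
Rule 4 (degemination): /ff/ is a geminate; the first /f/ deletes. /fugdeviseeffeix/ → fugdeviseefeix.
Rule 5 (final e-epenthesis): the form ends in the consonant /x/, so [e] is inserted word-finally. /fugdeviseefeix/ → fugdeviseefeixe.

fugdeviseefeixe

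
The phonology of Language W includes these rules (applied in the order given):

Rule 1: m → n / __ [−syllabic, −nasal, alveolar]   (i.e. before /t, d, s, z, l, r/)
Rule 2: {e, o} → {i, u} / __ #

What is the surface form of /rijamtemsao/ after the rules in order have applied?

rijantensau

Rule 1 (nasal place assimilation): /m/ precedes the alveolar consonant /t/, so it assimilates in place to [n]. /m/ precedes the alveolar consonant /s/, so it assimilates in place to [n]. /rijamtemsao/ → rijantensao.
Rule 2 (final vowel raising): /o/ is a mid vowel in word-final position, so it raises to [u]. /rijantensao/ → rijantensau.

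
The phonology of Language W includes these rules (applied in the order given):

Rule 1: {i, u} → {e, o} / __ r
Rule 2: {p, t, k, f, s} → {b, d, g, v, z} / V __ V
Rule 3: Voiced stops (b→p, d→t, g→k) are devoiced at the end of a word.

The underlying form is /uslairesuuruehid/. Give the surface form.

uslaerezuoruehit

Rule 1 (pre-rhotic lowering): /i/ is a high vowel immediately before /r/, so it lowers to [e]. /u/ is a high vowel immediately before /r/, so it lowers to [o]. /uslairesuuruehid/ → uslaeresuoruehid.
Rule 2 (intervocalic voicing): /s/ is a voiceless obstruent between vowels /e/ and /u/, so it voices to [z]. /uslaeresuoruehid/ → uslaerezuoruehid.
Rule 3 (final devoicing): /d/ is a voiced stop in word-final position, so it devoices to [t]. /uslaerezuoruehid/ → uslaerezuoruehit.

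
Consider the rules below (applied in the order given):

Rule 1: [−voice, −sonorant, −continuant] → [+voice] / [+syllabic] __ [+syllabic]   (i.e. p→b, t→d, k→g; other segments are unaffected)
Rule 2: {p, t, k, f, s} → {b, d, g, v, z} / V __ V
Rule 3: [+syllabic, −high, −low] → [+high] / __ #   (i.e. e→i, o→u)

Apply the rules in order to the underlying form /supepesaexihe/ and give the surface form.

subebezaexihi

Rule 1 (intervocalic voicing): /p/ is a voiceless stop between vowels /u/ and /e/, so it voices to [b]. /p/ is a voiceless stop between vowels /e/ and /e/, so it voices to [b]. /supepesaexihe/ → subebesaexihe.
Rule 2 (intervocalic voicing): /s/ is a voiceless obstruent between vowels /e/ and /a/, so it voices to [z]. /subebesaexihe/ → subebezaexihe.
Rule 3 (final vowel raising): /e/ is a mid vowel in word-final position, so it raises to [i]. /subebezaexihe/ → subebezaexihi.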